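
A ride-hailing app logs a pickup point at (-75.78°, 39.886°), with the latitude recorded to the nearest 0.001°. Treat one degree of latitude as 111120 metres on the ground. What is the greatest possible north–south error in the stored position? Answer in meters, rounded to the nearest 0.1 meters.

Rounding to 3 decimal places leaves the latitude within ±0.0005° of the true value.
North–south distance: 0.0005° × 111120 m/° = 55.56 m.

55.6 meters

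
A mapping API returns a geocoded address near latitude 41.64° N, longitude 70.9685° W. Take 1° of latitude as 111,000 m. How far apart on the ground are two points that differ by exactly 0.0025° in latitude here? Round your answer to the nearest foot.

0.0025° × 111000 m/° = 277.5 m.
In feet: 277.5 m ÷ 0.3048 ≈ 910.43 ft.

910 feet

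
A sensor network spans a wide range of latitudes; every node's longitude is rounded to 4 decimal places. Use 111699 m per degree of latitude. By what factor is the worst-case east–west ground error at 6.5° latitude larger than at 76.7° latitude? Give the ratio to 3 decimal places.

4.319

Rounding to 4 decimal places leaves the longitude within ±5e-05° of the true value.
Error at 6.5° = 5e-05° × 111699 × cos 6.5° ≈ 5.585 × 0.9936 = 5.549 m.
Error at 76.7° = 5e-05° × 111699 × cos 76.7° ≈ 5.585 × 0.2300 = 1.2848 m.
Ratio: 5.549 / 1.2848 = cos 6.5° / cos 76.7° ≈ 4.3189.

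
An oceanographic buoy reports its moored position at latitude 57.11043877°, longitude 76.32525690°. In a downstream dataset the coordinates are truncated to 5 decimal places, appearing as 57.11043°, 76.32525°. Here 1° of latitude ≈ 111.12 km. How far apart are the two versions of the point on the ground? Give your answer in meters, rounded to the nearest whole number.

1 meters

The latitude changed by +0.00000877° and the longitude by +0.00000690°.
North–south shift: 0.00000877 × 111120 = 0.974522 m.
E–W at 57.1104°: 0.00000690° × 111120 × cos 57.1104° = 0.00000690 × 111120 × 0.5430 ≈ 0.41635 m.
Combined displacement = (0.974522² + 0.41635²)^½ ≈ 1.05974 m.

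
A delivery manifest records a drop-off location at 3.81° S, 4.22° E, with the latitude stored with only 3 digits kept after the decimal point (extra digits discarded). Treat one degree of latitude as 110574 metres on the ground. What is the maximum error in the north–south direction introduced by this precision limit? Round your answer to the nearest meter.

Truncating at 3 decimal places can drop up to a full unit in the last place, so the latitude may be off by as much as 0.001°.
So the N–S error is at most 0.001 × 110574 = 110.574 m.

111 meters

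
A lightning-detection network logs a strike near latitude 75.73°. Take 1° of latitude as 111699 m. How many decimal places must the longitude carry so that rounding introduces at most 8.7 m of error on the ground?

At 75.73° one degree of longitude covers 111699 × cos 75.73° ≈ 111699 × 0.2465 ≈ 27532.9 m.
With N decimal places the half-ulp bound is 0.5·10⁻ᴺ°, or 0.5·10⁻ᴺ × 27532.9 m on the ground.
Need 0.5 × 27532.9 × 10⁻ᴺ ≤ 8.7 → 10⁻ᴺ ≤ 6.320e-04, so N ≥ 3.20.
At 3 places the error can reach 13.8 m, but 4 places keeps it to 1.38 m.

4 decimal places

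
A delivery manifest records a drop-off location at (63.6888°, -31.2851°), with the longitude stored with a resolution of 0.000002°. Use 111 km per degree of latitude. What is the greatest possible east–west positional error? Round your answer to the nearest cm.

With a 0.000002° grid the true value lies within half a step, ±0.000002°/2 = ±1e-06°, of the stored one.
At latitude 63.6888° a degree of longitude spans 111000 m × cos 63.6888° = 111000 × 0.4432 ≈ 49200.4 m.
Maximum E–W displacement: 1e-06 × 49200.4 = 0.0492004 m.
That is 0.0492004 m = 4.92 cm.

5 cm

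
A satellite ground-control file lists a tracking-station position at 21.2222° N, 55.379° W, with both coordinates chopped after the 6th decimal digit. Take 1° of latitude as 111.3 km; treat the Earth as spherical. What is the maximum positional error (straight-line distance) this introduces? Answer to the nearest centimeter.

15 centimeters

Truncating at 6 decimal places can drop up to a full unit in the last place, so each coordinate may be off by as much as 1e-06°.
North–south component: 1e-06° × 111300 = 0.1113 m.
E–W at 21.2222°: 1e-06° × 111300 × cos 21.2222° = 1e-06 × 111300 × 0.9322 ≈ 0.103752 m.
Combining orthogonally: (0.1113² + 0.103752²)^½ ≈ 0.152158 m.
That is 0.152158 m = 15.216 cm.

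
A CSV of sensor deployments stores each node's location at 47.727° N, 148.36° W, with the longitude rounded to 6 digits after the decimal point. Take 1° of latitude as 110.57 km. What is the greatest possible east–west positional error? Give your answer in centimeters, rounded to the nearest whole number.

4 centimeters

Rounding to 6 decimal places leaves the longitude within ±5e-07° of the true value.
One degree of longitude at 47.727° is 110570 × cos 47.727° ≈ 110570 × 0.6727 = 74376.4 m.
Maximum E–W displacement: 5e-07 × 74376.4 = 0.0371882 m.
That is 0.0371882 m = 3.7188 cm.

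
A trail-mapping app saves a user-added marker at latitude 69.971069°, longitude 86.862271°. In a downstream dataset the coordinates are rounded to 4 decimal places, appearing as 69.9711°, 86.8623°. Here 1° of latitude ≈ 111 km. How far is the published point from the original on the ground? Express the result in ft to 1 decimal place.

Δlat = 69.971069 − 69.9711 = -0.000031°; Δlon = 86.862271 − 86.8623 = -0.000029°.
N–S: -0.000031° × 111000 m/° = -3.441 m.
East–west at this latitude: -0.000029° × 111000 × cos 69.9711° ≈ -0.000029 × 38016.8 = -1.10249 m.
Combined displacement = (3.441² + 1.10249²)^½ ≈ 3.6133 m.
In feet: 3.6133 m ÷ 0.3048 ≈ 11.855 ft.

11.9 ft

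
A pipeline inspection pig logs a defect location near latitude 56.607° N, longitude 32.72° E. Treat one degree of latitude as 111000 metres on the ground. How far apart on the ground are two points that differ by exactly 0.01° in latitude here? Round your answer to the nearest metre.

1110 metres

0.01° × 111000 m/° = 1110 m.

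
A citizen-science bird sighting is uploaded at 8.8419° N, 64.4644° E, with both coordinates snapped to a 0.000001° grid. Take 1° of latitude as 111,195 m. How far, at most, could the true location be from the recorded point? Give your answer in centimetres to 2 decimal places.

With a 0.000001° grid the true value lies within half a step, ±0.000001°/2 = ±5e-07°, of the stored one.
N–S: 5e-07° × 111195 m/° = 0.0555975 m.
East–west component at 8.8419°: 5e-07° × 111195 × cos 8.8419° ≈ 5e-07 × 109874 ≈ 0.0549368 m.
The two errors are perpendicular, so the maximum displacement is √(0.0555975² + 0.0549368²) ≈ 0.0781609 m.
That is 0.0781609 m = 7.8161 cm.

7.82 centimetres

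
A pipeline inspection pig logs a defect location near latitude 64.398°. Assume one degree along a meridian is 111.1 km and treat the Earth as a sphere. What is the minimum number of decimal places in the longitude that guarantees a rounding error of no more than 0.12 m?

6

At 64.398° one degree of longitude covers 111100 × cos 64.398° ≈ 111100 × 0.4321 ≈ 48008.2 m.
N decimal places → at most half a unit in the last place, 0.5 × 10⁻ᴺ° = 48008.2/2 × 10⁻ᴺ m.
Need 0.5 × 48008.2 × 10⁻ᴺ ≤ 0.12 → 10⁻ᴺ ≤ 4.999e-06, so N ≥ 5.30.
So 6 decimal places suffice (0.024 m); 5 would allow up to 0.24 m.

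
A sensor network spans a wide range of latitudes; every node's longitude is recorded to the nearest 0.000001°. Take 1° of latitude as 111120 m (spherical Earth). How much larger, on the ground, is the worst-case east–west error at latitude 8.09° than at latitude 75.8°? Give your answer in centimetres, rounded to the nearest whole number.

Rounding to 6 decimal places leaves the longitude within ±5e-07° of the true value.
Error at 8.09° = 5e-07° × 111120 × cos 8.09° ≈ 0.05556 × 0.9900 = 0.055007 m.
At 75.8°: 5e-07° × 111120 × cos 75.8° = 5e-07 × 111120 × 0.2453 ≈ 0.013629 m.
So the lower-latitude error exceeds the higher by 0.055007 − 0.013629 = 0.041378 m.
That is 0.0413778 m = 4.1378 cm.

4 centimetres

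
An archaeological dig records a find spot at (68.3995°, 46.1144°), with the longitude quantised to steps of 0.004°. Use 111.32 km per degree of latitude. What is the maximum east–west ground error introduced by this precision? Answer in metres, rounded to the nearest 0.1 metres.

82.0 metres

With a 0.004° grid the true value lies within half a step, ±0.004°/2 = ±0.002°, of the stored one.
Parallels shrink by cos φ, so at 68.3995° a degree of longitude is 111320 × 0.3681 ≈ 40980.5 m.
Maximum E–W displacement: 0.002 × 40980.5 = 81.9611 m.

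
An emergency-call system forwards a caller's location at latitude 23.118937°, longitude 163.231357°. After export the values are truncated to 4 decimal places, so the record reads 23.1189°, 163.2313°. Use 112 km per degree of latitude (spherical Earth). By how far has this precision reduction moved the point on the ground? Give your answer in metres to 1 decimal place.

7.2 metres

The latitude changed by +0.000037° and the longitude by +0.000057°.
N–S: 0.000037° × 112000 m/° = 4.144 m.
East–west at this latitude: 0.000057° × 112000 × cos 23.1189° ≈ 0.000057 × 103006 = 5.87131 m.
Combined displacement = (4.144² + 5.87131²)^½ ≈ 7.18645 m.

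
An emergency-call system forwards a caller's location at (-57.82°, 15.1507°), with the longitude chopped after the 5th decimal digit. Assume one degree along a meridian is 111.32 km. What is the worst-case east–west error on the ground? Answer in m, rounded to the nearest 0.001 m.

Truncating at 5 decimal places can drop up to a full unit in the last place, so the longitude may be off by as much as 1e-05°.
Parallels shrink by cos φ, so at 57.82° a degree of longitude is 111320 × 0.5326 ≈ 59286.9 m.
East–west error: 1e-05° × 59286.9 m/° ≈ 0.592869 m.

0.593 m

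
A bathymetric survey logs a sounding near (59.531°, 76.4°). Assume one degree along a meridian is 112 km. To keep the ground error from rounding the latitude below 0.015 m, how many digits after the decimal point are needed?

7 decimal places

One degree of latitude covers 112000 m.
With N decimal places the half-ulp bound is 0.5·10⁻ᴺ°, or 0.5·10⁻ᴺ × 112000 m on the ground.
Need 0.5 × 112000 × 10⁻ᴺ ≤ 0.015 → 10⁻ᴺ ≤ 2.679e-07, so N ≥ 6.57.
N = 6 would give 0.056 m (too coarse); N = 7 gives 0.0056 m ≤ 0.015 m.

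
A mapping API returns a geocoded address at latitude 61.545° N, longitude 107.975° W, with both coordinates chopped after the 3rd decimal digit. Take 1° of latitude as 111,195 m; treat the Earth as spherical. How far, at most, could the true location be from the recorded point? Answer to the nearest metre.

Truncating at 3 decimal places can drop up to a full unit in the last place, so each coordinate may be off by as much as 0.001°.
N–S: 0.001° × 111195 m/° = 111.195 m.
Longitude error → 0.001 × 111195 × cos 61.545° = 0.001 × 111195 × 0.4765 ≈ 52.9809 m.
Worst case both components are at the extreme and orthogonal: √(111.195² + 52.9809²) ≈ 123.172 m.

123 metres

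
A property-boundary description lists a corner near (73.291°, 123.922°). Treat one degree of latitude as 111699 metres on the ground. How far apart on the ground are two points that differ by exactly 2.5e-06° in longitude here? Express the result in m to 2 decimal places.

2.5e-06° of longitude at 73.291° is 2.5e-06 × 111699 × cos 73.291° ≈ 2.5e-06 × 32114.7 = 0.0802867 m.

0.08 m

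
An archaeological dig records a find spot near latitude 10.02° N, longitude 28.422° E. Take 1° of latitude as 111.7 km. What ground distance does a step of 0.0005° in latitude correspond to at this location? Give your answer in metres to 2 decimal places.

55.85 metres

Along a meridian 0.0005° is 0.0005 × 111700 = 55.85 m.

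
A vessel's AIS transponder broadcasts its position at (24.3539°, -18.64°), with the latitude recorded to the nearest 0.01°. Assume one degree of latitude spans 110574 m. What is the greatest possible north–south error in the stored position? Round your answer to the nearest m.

553 m

Rounding to 2 decimal places leaves the latitude within ±0.005° of the true value.
So the N–S error is at most 0.005 × 110574 = 552.87 m.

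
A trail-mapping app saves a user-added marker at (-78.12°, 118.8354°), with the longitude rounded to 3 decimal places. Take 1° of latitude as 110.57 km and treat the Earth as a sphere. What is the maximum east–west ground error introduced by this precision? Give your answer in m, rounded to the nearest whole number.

Rounding to 3 decimal places leaves the longitude within ±0.0005° of the true value.
Parallels shrink by cos φ, so at 78.12° a degree of longitude is 110570 × 0.2059 ≈ 22762.2 m.
East–west error: 0.0005° × 22762.2 m/° ≈ 11.3811 m.

11 m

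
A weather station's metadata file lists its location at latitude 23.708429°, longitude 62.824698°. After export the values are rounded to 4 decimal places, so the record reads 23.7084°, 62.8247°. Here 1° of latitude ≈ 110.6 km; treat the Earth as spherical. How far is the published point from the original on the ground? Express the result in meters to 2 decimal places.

Δlat = 23.708429 − 23.7084 = +0.000029°; Δlon = 62.824698 − 62.8247 = -0.000002°.
N–S: 0.000029° × 110600 m/° = 3.2074 m.
E–W at 23.7084°: -0.000002° × 110600 × cos 23.7084° = -0.000002 × 110600 × 0.9156 ≈ -0.202532 m.
Combined displacement = (3.2074² + 0.202532²)^½ ≈ 3.21379 m.

3.21 meters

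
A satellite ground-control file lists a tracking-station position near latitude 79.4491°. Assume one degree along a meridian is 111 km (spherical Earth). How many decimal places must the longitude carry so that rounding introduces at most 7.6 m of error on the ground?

At 79.4491° one degree of longitude covers 111000 × cos 79.4491° ≈ 111000 × 0.1831 ≈ 20325.1 m.
N decimal places → at most half a unit in the last place, 0.5 × 10⁻ᴺ° = 20325.1/2 × 10⁻ᴺ m.
Need 0.5 × 20325.1 × 10⁻ᴺ ≤ 7.6 → 10⁻ᴺ ≤ 7.478e-04, so N ≥ 3.13.
At 3 places the error can reach 10.2 m, but 4 places keeps it to 1.02 m.

4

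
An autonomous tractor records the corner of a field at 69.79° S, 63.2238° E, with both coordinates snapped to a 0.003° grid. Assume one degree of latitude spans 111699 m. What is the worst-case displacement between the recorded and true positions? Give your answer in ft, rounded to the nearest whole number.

582 ft

With a 0.003° grid the true value lies within half a step, ±0.003°/2 = ±0.0015°, of the stored one.
N–S: 0.0015° × 111699 m/° = 167.548 m.
E–W at 69.79°: 0.0015° × 111699 × cos 69.79° = 0.0015 × 111699 × 0.3455 ≈ 57.8816 m.
Combining orthogonally: (167.548² + 57.8816²)^½ ≈ 177.265 m.
In feet: 177.265 m ÷ 0.3048 ≈ 581.58 ft.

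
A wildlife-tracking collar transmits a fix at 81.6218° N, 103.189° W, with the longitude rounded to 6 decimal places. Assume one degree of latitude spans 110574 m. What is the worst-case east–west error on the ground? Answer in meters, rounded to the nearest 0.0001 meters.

Rounding to 6 decimal places leaves the longitude within ±5e-07° of the true value.
Parallels shrink by cos φ, so at 81.6218° a degree of longitude is 110574 × 0.1457 ≈ 16111.4 m.
So at most 5e-07° × 16111.4 ≈ 0.00805568 m east–west.

0.0081 meters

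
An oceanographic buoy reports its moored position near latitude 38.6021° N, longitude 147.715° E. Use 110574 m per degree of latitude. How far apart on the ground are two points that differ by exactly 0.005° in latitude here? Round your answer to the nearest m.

0.005° × 110574 m/° = 552.87 m.

553 m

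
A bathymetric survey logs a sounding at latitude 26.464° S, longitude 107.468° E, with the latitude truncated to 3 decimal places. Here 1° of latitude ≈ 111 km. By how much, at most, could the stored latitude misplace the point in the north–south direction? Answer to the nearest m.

111 m

Truncating at 3 decimal places can drop up to a full unit in the last place, so the latitude may be off by as much as 0.001°.
So the N–S error is at most 0.001 × 111000 = 111 m.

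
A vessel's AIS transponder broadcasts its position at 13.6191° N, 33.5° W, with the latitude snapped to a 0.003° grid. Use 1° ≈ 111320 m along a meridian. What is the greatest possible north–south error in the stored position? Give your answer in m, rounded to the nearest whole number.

With a 0.003° grid the true value lies within half a step, ±0.003°/2 = ±0.0015°, of the stored one.
North–south distance: 0.0015° × 111320 m/° = 166.98 m.

167 m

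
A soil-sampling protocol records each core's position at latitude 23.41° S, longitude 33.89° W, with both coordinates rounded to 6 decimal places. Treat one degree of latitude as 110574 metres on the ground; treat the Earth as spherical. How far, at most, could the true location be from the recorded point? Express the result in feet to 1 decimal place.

0.2 feet

Rounding to 6 decimal places leaves each coordinate within ±5e-07° of the true value.
North–south component: 5e-07° × 110574 = 0.055287 m.
East–west component at 23.41°: 5e-07° × 110574 × cos 23.41° ≈ 5e-07 × 101472 ≈ 0.0507361 m.
Combining orthogonally: (0.055287² + 0.0507361²)^½ ≈ 0.0750387 m.
Converting: 0.0750387 m × 3.2808 ft/m ≈ 0.24619 ft.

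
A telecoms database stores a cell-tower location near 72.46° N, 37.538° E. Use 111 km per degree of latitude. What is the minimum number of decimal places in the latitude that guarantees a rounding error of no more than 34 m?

One degree of latitude covers 111000 m.
Rounding to N decimal places gives at most 0.5 × 10⁻ᴺ degrees of error, i.e. 0.5 × 10⁻ᴺ × 111000 m.
Setting 55500 × 10⁻ᴺ ≤ 34 gives 10ᴺ ≥ 1632, i.e. N ≥ 3.21.
N = 3 would give 55.5 m (too coarse); N = 4 gives 5.55 m ≤ 34 m.

4 decimal places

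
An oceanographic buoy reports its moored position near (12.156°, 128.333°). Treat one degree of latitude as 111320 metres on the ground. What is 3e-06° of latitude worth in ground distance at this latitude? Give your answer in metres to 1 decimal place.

0.3 metres

Along a meridian 3e-06° is 3e-06 × 111320 = 0.33396 m.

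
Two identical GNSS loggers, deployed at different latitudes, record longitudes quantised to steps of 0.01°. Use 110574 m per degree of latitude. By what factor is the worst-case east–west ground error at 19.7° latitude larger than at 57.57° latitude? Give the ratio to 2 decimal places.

With a 0.01° grid the true value lies within half a step, ±0.01°/2 = ±0.005°, of the stored one.
Error at 19.7° = 0.005° × 110574 × cos 19.7° ≈ 552.87 × 0.9415 = 520.51 m.
Error at 57.57° = 0.005° × 110574 × cos 57.57° ≈ 552.87 × 0.5363 = 296.49 m.
The ratio reduces to cos 19.7° / cos 57.57° = 0.9415/0.5363 ≈ 1.7556.

1.76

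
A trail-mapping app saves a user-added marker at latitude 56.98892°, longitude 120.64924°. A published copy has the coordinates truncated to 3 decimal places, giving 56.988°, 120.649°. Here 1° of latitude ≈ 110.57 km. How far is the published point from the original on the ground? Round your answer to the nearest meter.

103 meters

The latitude changed by +0.00092° and the longitude by +0.00024°.
North–south shift: 0.00092 × 110570 = 101.724 m.
E–W at 56.988°: 0.00024° × 110570 × cos 56.988° = 0.00024 × 110570 × 0.5448 ≈ 14.4576 m.
Distance: √(101.724² + 14.4576²) ≈ 102.747 m.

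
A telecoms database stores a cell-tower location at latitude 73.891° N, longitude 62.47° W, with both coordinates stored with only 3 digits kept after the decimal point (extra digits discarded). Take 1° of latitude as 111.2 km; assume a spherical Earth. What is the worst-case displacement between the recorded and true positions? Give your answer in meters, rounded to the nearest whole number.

Truncating at 3 decimal places can drop up to a full unit in the last place, so each coordinate may be off by as much as 0.001°.
Latitude error → 0.001 × 111200 = 111.2 m along the meridian.
Longitude error → 0.001 × 111200 × cos 73.891° = 0.001 × 111200 × 0.2775 ≈ 30.8542 m.
Combining orthogonally: (111.2² + 30.8542²)^½ ≈ 115.401 m.

115 meters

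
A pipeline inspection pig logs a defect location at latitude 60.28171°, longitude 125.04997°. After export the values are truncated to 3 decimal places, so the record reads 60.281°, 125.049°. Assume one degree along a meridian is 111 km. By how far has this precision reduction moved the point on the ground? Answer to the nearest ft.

Δlat = 60.28171 − 60.281 = +0.00071°; Δlon = 125.04997 − 125.049 = +0.00097°.
N–S: 0.00071° × 111000 m/° = 78.81 m.
East–west at this latitude: 0.00097° × 111000 × cos 60.281° ≈ 0.00097 × 55027.9 = 53.377 m.
Combined displacement = (78.81² + 53.377²)^½ ≈ 95.1847 m.
In feet: 95.1847 m ÷ 0.3048 ≈ 312.29 ft.

312 ft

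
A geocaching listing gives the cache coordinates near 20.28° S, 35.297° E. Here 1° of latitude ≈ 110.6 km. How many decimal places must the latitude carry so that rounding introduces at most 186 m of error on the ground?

3 decimal places

One degree of latitude covers 110600 m.
Rounding to N decimal places gives at most 0.5 × 10⁻ᴺ degrees of error, i.e. 0.5 × 10⁻ᴺ × 110600 m.
Need 0.5 × 110600 × 10⁻ᴺ ≤ 186 → 10⁻ᴺ ≤ 3.363e-03, so N ≥ 2.47.
At 2 places the error can reach 553 m, but 3 places keeps it to 55.3 m.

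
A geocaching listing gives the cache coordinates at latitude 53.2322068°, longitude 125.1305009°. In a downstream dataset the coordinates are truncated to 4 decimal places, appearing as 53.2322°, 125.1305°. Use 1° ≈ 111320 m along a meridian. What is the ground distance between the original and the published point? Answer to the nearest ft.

2 ft

Δlat = 53.2322068 − 53.2322 = +0.0000068°; Δlon = 125.1305009 − 125.1305 = +0.0000009°.
North–south shift: 0.0000068 × 111320 = 0.756976 m.
E–W at 53.2322°: 0.0000009° × 111320 × cos 53.2322° = 0.0000009 × 111320 × 0.5986 ≈ 0.0599699 m.
Hypotenuse of the two orthogonal shifts: √(0.756976² + 0.0599699²) = 0.759348 m.
In feet: 0.759348 m ÷ 0.3048 ≈ 2.4913 ft.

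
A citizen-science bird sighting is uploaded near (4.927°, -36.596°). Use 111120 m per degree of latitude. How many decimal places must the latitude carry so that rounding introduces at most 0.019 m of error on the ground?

7 decimal places

One degree of latitude covers 111120 m.
With N decimal places the half-ulp bound is 0.5·10⁻ᴺ°, or 0.5·10⁻ᴺ × 111120 m on the ground.
Setting 55560 × 10⁻ᴺ ≤ 0.019 gives 10ᴺ ≥ 2.924e+06, i.e. N ≥ 6.47.
So 7 decimal places suffice (0.00556 m); 6 would allow up to 0.0556 m.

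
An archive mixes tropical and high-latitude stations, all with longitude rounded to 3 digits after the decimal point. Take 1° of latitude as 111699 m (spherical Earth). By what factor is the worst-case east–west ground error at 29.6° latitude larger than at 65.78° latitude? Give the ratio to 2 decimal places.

Rounding to 3 decimal places leaves the longitude within ±0.0005° of the true value.
At 29.6°: 0.0005° × 111699 × cos 29.6° = 0.0005 × 111699 × 0.8695 ≈ 48.561 m.
At 65.78°: 0.0005° × 111699 × cos 65.78° = 0.0005 × 111699 × 0.4102 ≈ 22.912 m.
The ratio reduces to cos 29.6° / cos 65.78° = 0.8695/0.4102 ≈ 2.1195.

2.12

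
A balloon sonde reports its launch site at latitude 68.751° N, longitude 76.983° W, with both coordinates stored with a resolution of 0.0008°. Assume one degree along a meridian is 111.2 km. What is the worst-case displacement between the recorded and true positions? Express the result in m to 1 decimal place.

47.3 m

With a 0.0008° grid the true value lies within half a step, ±0.0008°/2 = ±0.0004°, of the stored one.
Latitude error → 0.0004 × 111200 = 44.48 m along the meridian.
Longitude error → 0.0004 × 111200 × cos 68.751° = 0.0004 × 111200 × 0.3624 ≈ 16.1205 m.
Worst case both components are at the extreme and orthogonal: √(44.48² + 16.1205²) ≈ 47.3111 m.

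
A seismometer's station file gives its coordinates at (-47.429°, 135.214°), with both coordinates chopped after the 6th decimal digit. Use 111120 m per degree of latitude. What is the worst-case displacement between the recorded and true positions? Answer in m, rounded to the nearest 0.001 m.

0.134 m

Truncating at 6 decimal places can drop up to a full unit in the last place, so each coordinate may be off by as much as 1e-06°.
North–south component: 1e-06° × 111120 = 0.11112 m.
East–west component at 47.429°: 1e-06° × 111120 × cos 47.429° ≈ 1e-06 × 75173 ≈ 0.075173 m.
Worst case both components are at the extreme and orthogonal: √(0.11112² + 0.075173²) ≈ 0.134159 m.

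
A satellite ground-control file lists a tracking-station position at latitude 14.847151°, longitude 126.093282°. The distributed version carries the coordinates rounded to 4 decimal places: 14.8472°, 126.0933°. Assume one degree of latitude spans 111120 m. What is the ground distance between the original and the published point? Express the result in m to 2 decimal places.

5.78 m

Δlat = 14.847151 − 14.8472 = -0.000049°; Δlon = 126.093282 − 126.0933 = -0.000018°.
North–south shift: -0.000049 × 111120 = -5.44488 m.
E–W at 14.8472°: -0.000018° × 111120 × cos 14.8472° = -0.000018 × 111120 × 0.9666 ≈ -1.93338 m.
Combined displacement = (5.44488² + 1.93338²)^½ ≈ 5.77795 m.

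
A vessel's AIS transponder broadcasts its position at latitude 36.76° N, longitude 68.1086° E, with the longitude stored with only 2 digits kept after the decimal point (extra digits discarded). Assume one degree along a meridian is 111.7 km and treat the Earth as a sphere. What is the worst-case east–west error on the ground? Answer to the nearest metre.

Truncating at 2 decimal places can drop up to a full unit in the last place, so the longitude may be off by as much as 0.01°.
One degree of longitude at 36.76° is 111700 × cos 36.76° ≈ 111700 × 0.8011 = 89488.4 m.
Maximum E–W displacement: 0.01 × 89488.4 = 894.884 m.

895 metres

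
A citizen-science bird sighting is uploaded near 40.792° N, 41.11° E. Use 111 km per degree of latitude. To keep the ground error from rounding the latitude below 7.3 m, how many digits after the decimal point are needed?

4

One degree of latitude covers 111000 m.
Rounding to N decimal places gives at most 0.5 × 10⁻ᴺ degrees of error, i.e. 0.5 × 10⁻ᴺ × 111000 m.
Need 0.5 × 111000 × 10⁻ᴺ ≤ 7.3 → 10⁻ᴺ ≤ 1.315e-04, so N ≥ 3.88.
At 3 places the error can reach 55.5 m, but 4 places keeps it to 5.55 m.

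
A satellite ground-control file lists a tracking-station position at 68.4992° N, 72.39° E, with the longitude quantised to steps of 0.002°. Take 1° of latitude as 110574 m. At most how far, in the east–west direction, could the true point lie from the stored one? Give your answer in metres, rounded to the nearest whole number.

With a 0.002° grid the true value lies within half a step, ±0.002°/2 = ±0.001°, of the stored one.
One degree of longitude at 68.4992° is 110574 × cos 68.4992° ≈ 110574 × 0.3665 = 40526.9 m.
So at most 0.001° × 40526.9 ≈ 40.5269 m east–west.

41 metres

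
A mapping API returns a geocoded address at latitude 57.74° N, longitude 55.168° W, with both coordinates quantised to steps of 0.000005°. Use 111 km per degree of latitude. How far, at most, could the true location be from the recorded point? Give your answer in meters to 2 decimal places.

With a 0.000005° grid the true value lies within half a step, ±0.000005°/2 = ±2.5e-06°, of the stored one.
North–south component: 2.5e-06° × 111000 = 0.2775 m.
E–W at 57.74°: 2.5e-06° × 111000 × cos 57.74° = 2.5e-06 × 111000 × 0.5338 ≈ 0.148119 m.
The two errors are perpendicular, so the maximum displacement is √(0.2775² + 0.148119²) ≈ 0.314556 m.

0.31 meters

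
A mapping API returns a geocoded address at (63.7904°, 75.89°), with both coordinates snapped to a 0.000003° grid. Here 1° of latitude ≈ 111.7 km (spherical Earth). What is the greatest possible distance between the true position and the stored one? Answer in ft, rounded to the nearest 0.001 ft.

With a 0.000003° grid the true value lies within half a step, ±0.000003°/2 = ±1.5e-06°, of the stored one.
Latitude error → 1.5e-06 × 111700 = 0.16755 m along the meridian.
Longitude error → 1.5e-06 × 111700 × cos 63.7904° = 1.5e-06 × 111700 × 0.4417 ≈ 0.0739995 m.
The two errors are perpendicular, so the maximum displacement is √(0.16755² + 0.0739995²) ≈ 0.183164 m.
In feet: 0.183164 m ÷ 0.3048 ≈ 0.60093 ft.

0.601 ft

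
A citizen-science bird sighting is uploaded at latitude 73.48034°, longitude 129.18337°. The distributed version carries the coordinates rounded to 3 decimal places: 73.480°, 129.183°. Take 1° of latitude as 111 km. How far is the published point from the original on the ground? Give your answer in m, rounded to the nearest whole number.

The latitude changed by +0.00034° and the longitude by +0.00037°.
North–south shift: 0.00034 × 111000 = 37.74 m.
E–W at 73.48°: 0.00037° × 111000 × cos 73.48° = 0.00037 × 111000 × 0.2844 ≈ 11.6783 m.
Combined displacement = (37.74² + 11.6783²)^½ ≈ 39.5056 m.

40 m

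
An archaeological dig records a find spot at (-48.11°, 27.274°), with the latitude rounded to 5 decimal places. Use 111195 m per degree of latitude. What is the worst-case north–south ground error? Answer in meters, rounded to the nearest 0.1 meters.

Rounding to 5 decimal places leaves the latitude within ±5e-06° of the true value.
So the N–S error is at most 5e-06 × 111195 = 0.555975 m.

0.6 meters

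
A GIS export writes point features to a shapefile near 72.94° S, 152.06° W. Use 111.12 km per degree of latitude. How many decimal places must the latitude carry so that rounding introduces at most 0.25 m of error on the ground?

6

One degree of latitude covers 111120 m.
N decimal places → at most half a unit in the last place, 0.5 × 10⁻ᴺ° = 111120/2 × 10⁻ᴺ m.
Need 0.5 × 111120 × 10⁻ᴺ ≤ 0.25 → 10⁻ᴺ ≤ 4.500e-06, so N ≥ 5.35.
N = 5 would give 0.556 m (too coarse); N = 6 gives 0.0556 m ≤ 0.25 m.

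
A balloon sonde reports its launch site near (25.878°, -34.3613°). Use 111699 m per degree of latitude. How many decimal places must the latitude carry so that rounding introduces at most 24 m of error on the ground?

4 decimal places

One degree of latitude covers 111699 m.
Rounding to N decimal places gives at most 0.5 × 10⁻ᴺ degrees of error, i.e. 0.5 × 10⁻ᴺ × 111699 m.
Setting 55849.5 × 10⁻ᴺ ≤ 24 gives 10ᴺ ≥ 2327, i.e. N ≥ 3.37.
So 4 decimal places suffice (5.58 m); 3 would allow up to 55.8 m.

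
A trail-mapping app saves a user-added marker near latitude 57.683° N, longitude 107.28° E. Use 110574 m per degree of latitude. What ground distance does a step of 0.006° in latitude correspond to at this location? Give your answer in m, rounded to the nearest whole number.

0.006° × 110574 m/° = 663.444 m.

663 m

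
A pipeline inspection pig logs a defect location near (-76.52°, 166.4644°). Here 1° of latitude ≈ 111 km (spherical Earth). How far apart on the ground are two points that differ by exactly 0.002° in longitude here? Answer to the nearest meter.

52 meters

0.002° of longitude at 76.52° is 0.002 × 111000 × cos 76.52° ≈ 0.002 × 25874.8 = 51.7495 m.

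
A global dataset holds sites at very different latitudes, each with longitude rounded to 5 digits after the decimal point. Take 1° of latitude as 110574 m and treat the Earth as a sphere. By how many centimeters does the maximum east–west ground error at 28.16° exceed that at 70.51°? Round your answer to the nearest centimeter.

Rounding to 5 decimal places leaves the longitude within ±5e-06° of the true value.
Error at 28.16° = 5e-06° × 110574 × cos 28.16° ≈ 0.55287 × 0.8816 = 0.48743 m.
At 70.51°: 5e-06° × 110574 × cos 70.51° = 5e-06 × 110574 × 0.3336 ≈ 0.18446 m.
Difference: 0.48743 − 0.18446 = 0.30297 m.
That is 0.302968 m = 30.297 cm.

30 centimeters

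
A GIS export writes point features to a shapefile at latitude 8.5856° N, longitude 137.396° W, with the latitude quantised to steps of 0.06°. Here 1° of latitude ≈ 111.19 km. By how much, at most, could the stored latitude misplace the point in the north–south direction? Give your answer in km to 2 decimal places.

With a 0.06° grid the true value lies within half a step, ±0.06°/2 = ±0.03°, of the stored one.
So the N–S error is at most 0.03 × 111190 = 3335.7 m.
That is 3335.7 m = 3.3357 km.

3.34 km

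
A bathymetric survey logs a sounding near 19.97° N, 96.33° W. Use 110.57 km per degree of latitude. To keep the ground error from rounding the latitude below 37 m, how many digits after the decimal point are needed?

One degree of latitude covers 110570 m.
N decimal places → at most half a unit in the last place, 0.5 × 10⁻ᴺ° = 110570/2 × 10⁻ᴺ m.
Setting 55285 × 10⁻ᴺ ≤ 37 gives 10ᴺ ≥ 1494, i.e. N ≥ 3.17.
At 3 places the error can reach 55.3 m, but 4 places keeps it to 5.53 m.

4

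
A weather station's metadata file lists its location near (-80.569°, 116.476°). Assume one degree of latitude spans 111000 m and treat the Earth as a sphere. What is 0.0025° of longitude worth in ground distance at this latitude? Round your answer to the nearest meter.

At 80.569° a degree of longitude is 111000 × cos 80.569° ≈ 18188.4 m, so 0.0025° corresponds to 45.4711 m.

45 meters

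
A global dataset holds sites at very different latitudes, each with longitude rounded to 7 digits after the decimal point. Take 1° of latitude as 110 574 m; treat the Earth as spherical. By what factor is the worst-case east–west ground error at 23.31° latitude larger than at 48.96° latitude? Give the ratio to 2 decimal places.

1.40

Rounding to 7 decimal places leaves the longitude within ±5e-08° of the true value.
Error at 23.31° = 5e-08° × 110574 × cos 23.31° ≈ 0.0055287 × 0.9184 = 0.0050774 m.
At 48.96°: 5e-08° × 110574 × cos 48.96° = 5e-08 × 110574 × 0.6566 ≈ 0.0036301 m.
The ratio reduces to cos 23.31° / cos 48.96° = 0.9184/0.6566 ≈ 1.3987.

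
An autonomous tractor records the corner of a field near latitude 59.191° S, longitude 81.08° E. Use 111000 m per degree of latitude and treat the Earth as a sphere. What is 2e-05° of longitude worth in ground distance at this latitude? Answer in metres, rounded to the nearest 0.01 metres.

At 59.191° a degree of longitude is 111000 × cos 59.191° ≈ 56851.7 m, so 2e-05° corresponds to 1.13703 m.

1.14 metres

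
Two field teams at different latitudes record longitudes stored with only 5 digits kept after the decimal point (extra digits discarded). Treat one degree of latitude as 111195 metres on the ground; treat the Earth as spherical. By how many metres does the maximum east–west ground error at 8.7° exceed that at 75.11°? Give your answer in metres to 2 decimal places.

Truncating at 5 decimal places can drop up to a full unit in the last place, so the longitude may be off by as much as 1e-05°.
Error at 8.7° = 1e-05° × 111195 × cos 8.7° ≈ 1.1119 × 0.9885 = 1.0992 m.
Error at 75.11° = 1e-05° × 111195 × cos 75.11° ≈ 1.1119 × 0.2570 = 0.28573 m.
Difference: 1.0992 − 0.28573 = 0.81342 m.

0.81 metres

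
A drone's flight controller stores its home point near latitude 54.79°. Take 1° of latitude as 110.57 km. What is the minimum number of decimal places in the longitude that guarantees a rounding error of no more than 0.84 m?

At 54.79° one degree of longitude covers 110570 × cos 54.79° ≈ 110570 × 0.5766 ≈ 63751.9 m.
With N decimal places the half-ulp bound is 0.5·10⁻ᴺ°, or 0.5·10⁻ᴺ × 63751.9 m on the ground.
Setting 31875.9 × 10⁻ᴺ ≤ 0.84 gives 10ᴺ ≥ 3.795e+04, i.e. N ≥ 4.58.
So 5 decimal places suffice (0.319 m); 4 would allow up to 3.19 m.

5 decimal places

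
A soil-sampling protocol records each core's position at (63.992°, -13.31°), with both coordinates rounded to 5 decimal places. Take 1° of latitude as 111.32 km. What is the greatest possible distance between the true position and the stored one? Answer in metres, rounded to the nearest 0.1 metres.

0.6 metres

Rounding to 5 decimal places leaves each coordinate within ±5e-06° of the true value.
N–S: 5e-06° × 111320 m/° = 0.5566 m.
Longitude error → 5e-06 × 111320 × cos 63.992° = 5e-06 × 111320 × 0.4385 ≈ 0.244067 m.
The two errors are perpendicular, so the maximum displacement is √(0.5566² + 0.244067²) ≈ 0.60776 m.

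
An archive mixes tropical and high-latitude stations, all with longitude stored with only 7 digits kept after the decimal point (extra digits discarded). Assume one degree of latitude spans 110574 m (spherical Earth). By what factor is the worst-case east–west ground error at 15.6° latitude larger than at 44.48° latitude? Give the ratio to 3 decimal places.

Truncating at 7 decimal places can drop up to a full unit in the last place, so the longitude may be off by as much as 1e-07°.
Error at 15.6° = 1e-07° × 110574 × cos 15.6° ≈ 0.011057 × 0.9632 = 0.01065 m.
Error at 44.48° = 1e-07° × 110574 × cos 44.48° ≈ 0.011057 × 0.7135 = 0.0078894 m.
The ratio reduces to cos 15.6° / cos 44.48° = 0.9632/0.7135 ≈ 1.3499.

1.350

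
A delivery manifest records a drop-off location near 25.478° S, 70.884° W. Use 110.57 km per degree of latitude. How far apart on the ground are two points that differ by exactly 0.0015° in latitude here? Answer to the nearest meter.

166 meters

0.0015° × 110570 m/° = 165.855 m.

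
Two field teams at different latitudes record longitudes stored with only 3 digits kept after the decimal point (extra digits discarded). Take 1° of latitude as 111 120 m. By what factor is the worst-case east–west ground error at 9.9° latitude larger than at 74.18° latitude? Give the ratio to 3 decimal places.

Truncating at 3 decimal places can drop up to a full unit in the last place, so the longitude may be off by as much as 0.001°.
At 9.9°: 0.001° × 111120 × cos 9.9° = 0.001 × 111120 × 0.9851 ≈ 109.47 m.
At 74.18°: 0.001° × 111120 × cos 74.18° = 0.001 × 111120 × 0.2726 ≈ 30.293 m.
Ratio: 109.47 / 30.293 = cos 9.9° / cos 74.18° ≈ 3.6135.

3.614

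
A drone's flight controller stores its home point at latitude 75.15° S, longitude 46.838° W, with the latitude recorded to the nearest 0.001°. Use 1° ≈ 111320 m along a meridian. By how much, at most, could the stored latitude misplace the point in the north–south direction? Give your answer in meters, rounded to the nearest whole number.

Rounding to 3 decimal places leaves the latitude within ±0.0005° of the true value.
So the N–S error is at most 0.0005 × 111320 = 55.66 m.

56 meters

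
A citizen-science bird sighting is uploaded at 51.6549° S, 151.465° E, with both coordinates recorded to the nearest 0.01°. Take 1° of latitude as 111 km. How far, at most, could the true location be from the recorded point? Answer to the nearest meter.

653 meters

Rounding to 2 decimal places leaves each coordinate within ±0.005° of the true value.
Latitude error → 0.005 × 111000 = 555 m along the meridian.
East–west component at 51.6549°: 0.005° × 111000 × cos 51.6549° ≈ 0.005 × 68864 ≈ 344.32 m.
The two errors are perpendicular, so the maximum displacement is √(555² + 344.32²) ≈ 653.132 m.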